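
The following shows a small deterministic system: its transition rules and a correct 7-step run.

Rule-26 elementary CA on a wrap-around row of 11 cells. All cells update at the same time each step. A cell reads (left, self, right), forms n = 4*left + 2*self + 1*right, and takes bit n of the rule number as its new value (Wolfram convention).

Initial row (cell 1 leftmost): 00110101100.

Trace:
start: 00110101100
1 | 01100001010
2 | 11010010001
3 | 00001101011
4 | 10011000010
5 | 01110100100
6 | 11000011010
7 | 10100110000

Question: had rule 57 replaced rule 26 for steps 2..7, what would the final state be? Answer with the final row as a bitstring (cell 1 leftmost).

(re-executing steps 2..7 under rule 57; state before step 2: 01100001010)
2 | 01011100101
3 | 10110010010
4 | 01101001001
5 | 11010100100
6 | 10101010010
7 | 01010101001

01010101001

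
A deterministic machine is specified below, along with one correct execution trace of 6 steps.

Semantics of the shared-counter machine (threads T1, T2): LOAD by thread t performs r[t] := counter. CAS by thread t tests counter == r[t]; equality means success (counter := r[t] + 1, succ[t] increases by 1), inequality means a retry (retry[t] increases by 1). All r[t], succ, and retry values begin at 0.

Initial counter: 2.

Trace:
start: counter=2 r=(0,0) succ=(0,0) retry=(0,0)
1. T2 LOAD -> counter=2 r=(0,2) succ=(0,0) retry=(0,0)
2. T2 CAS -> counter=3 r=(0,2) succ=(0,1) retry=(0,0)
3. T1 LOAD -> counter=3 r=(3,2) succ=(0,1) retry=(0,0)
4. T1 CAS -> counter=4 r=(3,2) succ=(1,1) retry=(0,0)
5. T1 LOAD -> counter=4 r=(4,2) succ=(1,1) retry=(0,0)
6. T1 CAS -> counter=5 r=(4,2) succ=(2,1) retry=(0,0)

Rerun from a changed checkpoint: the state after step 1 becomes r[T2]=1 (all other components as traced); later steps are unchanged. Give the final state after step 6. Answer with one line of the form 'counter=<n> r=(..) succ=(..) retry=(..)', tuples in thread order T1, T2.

state after step 1 := counter=2 r=(0,1) succ=(0,0) retry=(0,0)
2. T2 CAS -> counter=2 r=(0,1) succ=(0,0) retry=(0,1)
3. T1 LOAD -> counter=2 r=(2,1) succ=(0,0) retry=(0,1)
4. T1 CAS -> counter=3 r=(2,1) succ=(1,0) retry=(0,1)
5. T1 LOAD -> counter=3 r=(3,1) succ=(1,0) retry=(0,1)
6. T1 CAS -> counter=4 r=(3,1) succ=(2,0) retry=(0,1)

counter=4 r=(3,1) succ=(2,0) retry=(0,1)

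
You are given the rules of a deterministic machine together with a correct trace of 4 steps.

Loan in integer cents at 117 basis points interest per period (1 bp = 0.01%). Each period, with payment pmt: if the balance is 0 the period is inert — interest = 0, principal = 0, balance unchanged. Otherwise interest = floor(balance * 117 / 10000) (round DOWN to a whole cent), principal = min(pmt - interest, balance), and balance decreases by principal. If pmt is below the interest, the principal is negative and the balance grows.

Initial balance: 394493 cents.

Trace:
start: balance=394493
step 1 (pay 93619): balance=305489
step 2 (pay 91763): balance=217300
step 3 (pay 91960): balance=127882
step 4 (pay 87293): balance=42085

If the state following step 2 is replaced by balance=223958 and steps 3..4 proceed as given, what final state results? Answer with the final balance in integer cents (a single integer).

state after step 2 := balance=223958
step 3 (pay 91960): balance=134618
step 4 (pay 87293): balance=48900

48900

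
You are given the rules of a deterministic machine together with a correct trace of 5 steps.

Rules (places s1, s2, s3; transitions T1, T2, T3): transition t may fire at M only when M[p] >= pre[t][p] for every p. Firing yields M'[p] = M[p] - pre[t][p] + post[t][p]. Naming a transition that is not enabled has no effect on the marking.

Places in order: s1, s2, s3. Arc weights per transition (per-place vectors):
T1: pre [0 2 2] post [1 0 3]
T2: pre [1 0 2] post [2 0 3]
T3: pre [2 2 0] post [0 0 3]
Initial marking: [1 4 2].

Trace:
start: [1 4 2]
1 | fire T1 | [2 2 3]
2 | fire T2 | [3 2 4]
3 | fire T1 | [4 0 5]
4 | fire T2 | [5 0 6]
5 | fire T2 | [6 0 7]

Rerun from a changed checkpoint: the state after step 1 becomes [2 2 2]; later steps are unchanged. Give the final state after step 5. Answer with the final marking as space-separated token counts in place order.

6 0 6

state after step 1 := [2 2 2]
2 | fire T2 | [3 2 3]
3 | fire T1 | [4 0 4]
4 | fire T2 | [5 0 5]
5 | fire T2 | [6 0 6]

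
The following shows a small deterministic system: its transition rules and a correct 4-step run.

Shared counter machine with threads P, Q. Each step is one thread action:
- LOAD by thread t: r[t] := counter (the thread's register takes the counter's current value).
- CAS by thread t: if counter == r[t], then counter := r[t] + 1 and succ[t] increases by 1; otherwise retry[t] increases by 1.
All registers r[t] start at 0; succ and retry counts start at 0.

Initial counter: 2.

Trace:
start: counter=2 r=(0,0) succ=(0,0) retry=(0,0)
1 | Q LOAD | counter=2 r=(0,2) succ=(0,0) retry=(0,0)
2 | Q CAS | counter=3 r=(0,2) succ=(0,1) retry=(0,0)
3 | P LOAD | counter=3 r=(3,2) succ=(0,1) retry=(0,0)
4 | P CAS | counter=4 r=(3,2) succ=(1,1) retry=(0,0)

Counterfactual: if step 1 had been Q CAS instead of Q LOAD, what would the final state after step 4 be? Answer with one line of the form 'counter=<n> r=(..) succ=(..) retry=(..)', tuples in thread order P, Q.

counter=3 r=(2,0) succ=(1,0) retry=(0,2)

(re-executing from step 1 with the substitution; state before step 1: counter=2 r=(0,0) succ=(0,0) retry=(0,0))
1 | Q CAS | counter=2 r=(0,0) succ=(0,0) retry=(0,1)
2 | Q CAS | counter=2 r=(0,0) succ=(0,0) retry=(0,2)
3 | P LOAD | counter=2 r=(2,0) succ=(0,0) retry=(0,2)
4 | P CAS | counter=3 r=(2,0) succ=(1,0) retry=(0,2)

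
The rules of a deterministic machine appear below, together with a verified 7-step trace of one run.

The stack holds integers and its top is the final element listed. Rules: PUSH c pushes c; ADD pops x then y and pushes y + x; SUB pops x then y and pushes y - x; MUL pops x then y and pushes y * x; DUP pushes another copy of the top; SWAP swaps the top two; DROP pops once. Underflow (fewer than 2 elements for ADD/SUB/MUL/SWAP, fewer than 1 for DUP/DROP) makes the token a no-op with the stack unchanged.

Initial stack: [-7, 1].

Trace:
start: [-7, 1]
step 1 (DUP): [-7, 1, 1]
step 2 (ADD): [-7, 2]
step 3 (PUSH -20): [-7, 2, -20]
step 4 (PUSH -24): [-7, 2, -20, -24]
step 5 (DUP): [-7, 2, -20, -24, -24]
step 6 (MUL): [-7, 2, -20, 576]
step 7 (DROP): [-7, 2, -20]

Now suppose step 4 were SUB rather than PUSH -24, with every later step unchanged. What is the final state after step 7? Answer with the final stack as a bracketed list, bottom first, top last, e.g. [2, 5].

[-7]

(re-executing from step 4 with the substitution; state before step 4: [-7, 2, -20])
step 4 (SUB): [-7, 22]
step 5 (DUP): [-7, 22, 22]
step 6 (MUL): [-7, 484]
step 7 (DROP): [-7]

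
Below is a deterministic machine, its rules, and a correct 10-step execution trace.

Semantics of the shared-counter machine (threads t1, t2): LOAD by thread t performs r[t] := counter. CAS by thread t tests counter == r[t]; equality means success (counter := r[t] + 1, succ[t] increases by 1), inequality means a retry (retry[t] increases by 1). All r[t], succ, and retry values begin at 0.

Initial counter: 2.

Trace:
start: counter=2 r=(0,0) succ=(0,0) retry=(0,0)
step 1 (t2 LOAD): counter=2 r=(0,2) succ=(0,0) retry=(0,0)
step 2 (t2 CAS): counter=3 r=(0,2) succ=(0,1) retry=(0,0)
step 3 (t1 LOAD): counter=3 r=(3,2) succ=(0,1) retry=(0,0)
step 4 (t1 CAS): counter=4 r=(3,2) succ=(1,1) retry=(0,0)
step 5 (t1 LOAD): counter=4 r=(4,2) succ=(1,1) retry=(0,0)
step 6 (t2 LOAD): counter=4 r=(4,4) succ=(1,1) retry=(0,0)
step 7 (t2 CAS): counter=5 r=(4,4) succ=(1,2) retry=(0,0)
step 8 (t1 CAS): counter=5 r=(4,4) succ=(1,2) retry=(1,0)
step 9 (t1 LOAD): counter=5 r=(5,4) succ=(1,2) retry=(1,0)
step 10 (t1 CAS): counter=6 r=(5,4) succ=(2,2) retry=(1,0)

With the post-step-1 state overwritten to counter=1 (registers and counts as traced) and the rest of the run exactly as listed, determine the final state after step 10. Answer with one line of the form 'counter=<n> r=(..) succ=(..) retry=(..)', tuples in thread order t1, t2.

counter=4 r=(3,2) succ=(2,1) retry=(1,1)

state after step 1 := counter=1 r=(0,2) succ=(0,0) retry=(0,0)
step 2 (t2 CAS): counter=1 r=(0,2) succ=(0,0) retry=(0,1)
step 3 (t1 LOAD): counter=1 r=(1,2) succ=(0,0) retry=(0,1)
step 4 (t1 CAS): counter=2 r=(1,2) succ=(1,0) retry=(0,1)
step 5 (t1 LOAD): counter=2 r=(2,2) succ=(1,0) retry=(0,1)
step 6 (t2 LOAD): counter=2 r=(2,2) succ=(1,0) retry=(0,1)
step 7 (t2 CAS): counter=3 r=(2,2) succ=(1,1) retry=(0,1)
step 8 (t1 CAS): counter=3 r=(2,2) succ=(1,1) retry=(1,1)
step 9 (t1 LOAD): counter=3 r=(3,2) succ=(1,1) retry=(1,1)
step 10 (t1 CAS): counter=4 r=(3,2) succ=(2,1) retry=(1,1)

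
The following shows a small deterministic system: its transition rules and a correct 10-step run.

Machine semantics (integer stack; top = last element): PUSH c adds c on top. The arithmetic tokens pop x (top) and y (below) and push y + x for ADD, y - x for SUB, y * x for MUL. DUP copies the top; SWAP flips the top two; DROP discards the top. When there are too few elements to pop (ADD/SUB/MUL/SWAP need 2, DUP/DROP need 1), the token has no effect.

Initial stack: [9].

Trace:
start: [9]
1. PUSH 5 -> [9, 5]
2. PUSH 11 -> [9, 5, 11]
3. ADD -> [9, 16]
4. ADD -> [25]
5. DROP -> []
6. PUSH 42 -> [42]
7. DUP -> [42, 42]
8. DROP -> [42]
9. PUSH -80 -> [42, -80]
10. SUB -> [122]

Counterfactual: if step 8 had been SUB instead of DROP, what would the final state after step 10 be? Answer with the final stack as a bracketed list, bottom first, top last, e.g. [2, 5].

[80]

(re-executing from step 8 with the substitution; state before step 8: [42, 42])
8. SUB -> [0]
9. PUSH -80 -> [0, -80]
10. SUB -> [80]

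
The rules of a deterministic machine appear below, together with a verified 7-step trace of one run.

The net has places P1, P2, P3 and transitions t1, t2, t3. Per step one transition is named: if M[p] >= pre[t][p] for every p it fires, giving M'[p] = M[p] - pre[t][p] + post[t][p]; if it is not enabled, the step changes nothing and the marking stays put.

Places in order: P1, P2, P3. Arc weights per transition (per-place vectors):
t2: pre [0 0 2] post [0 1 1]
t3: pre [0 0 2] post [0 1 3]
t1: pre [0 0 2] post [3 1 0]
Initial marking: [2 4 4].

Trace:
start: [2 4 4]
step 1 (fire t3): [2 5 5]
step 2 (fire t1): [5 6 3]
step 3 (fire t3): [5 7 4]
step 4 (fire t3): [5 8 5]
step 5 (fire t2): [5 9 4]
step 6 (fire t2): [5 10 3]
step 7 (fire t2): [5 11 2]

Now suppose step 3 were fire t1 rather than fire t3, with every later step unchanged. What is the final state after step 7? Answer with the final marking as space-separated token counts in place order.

(re-executing from step 3 with the substitution; state before step 3: [5 6 3])
step 3 (fire t1): [8 7 1]
step 4 (fire t3): [8 7 1]
step 5 (fire t2): [8 7 1]
step 6 (fire t2): [8 7 1]
step 7 (fire t2): [8 7 1]

8 7 1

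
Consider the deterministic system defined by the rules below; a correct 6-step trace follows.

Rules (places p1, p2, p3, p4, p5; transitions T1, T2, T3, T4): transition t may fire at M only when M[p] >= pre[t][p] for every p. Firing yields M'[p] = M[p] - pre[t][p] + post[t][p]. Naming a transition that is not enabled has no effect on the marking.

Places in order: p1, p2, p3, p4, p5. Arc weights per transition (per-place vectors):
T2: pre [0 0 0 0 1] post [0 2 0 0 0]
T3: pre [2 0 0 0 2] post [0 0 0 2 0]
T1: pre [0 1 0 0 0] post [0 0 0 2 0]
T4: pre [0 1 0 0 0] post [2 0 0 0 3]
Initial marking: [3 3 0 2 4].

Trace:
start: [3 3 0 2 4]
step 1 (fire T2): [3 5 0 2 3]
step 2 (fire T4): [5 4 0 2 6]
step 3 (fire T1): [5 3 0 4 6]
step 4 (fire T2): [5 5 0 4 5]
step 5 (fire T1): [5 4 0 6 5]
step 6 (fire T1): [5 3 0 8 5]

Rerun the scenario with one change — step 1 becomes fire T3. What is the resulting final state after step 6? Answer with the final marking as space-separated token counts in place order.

(re-executing from step 1 with the substitution; state before step 1: [3 3 0 2 4])
step 1 (fire T3): [1 3 0 4 2]
step 2 (fire T4): [3 2 0 4 5]
step 3 (fire T1): [3 1 0 6 5]
step 4 (fire T2): [3 3 0 6 4]
step 5 (fire T1): [3 2 0 8 4]
step 6 (fire T1): [3 1 0 10 4]

3 1 0 10 4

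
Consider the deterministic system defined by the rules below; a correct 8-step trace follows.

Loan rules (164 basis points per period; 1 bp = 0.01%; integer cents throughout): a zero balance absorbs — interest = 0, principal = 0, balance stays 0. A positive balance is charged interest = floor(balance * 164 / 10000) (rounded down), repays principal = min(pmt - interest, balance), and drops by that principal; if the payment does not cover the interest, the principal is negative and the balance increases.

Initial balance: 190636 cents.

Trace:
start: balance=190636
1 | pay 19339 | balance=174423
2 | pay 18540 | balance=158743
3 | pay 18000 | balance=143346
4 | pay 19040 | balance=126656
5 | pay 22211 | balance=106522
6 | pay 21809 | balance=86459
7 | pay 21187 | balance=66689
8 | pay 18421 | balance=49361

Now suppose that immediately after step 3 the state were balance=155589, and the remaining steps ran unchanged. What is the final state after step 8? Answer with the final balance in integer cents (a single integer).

62642

state after step 3 := balance=155589
4 | pay 19040 | balance=139100
5 | pay 22211 | balance=119170
6 | pay 21809 | balance=99315
7 | pay 21187 | balance=79756
8 | pay 18421 | balance=62642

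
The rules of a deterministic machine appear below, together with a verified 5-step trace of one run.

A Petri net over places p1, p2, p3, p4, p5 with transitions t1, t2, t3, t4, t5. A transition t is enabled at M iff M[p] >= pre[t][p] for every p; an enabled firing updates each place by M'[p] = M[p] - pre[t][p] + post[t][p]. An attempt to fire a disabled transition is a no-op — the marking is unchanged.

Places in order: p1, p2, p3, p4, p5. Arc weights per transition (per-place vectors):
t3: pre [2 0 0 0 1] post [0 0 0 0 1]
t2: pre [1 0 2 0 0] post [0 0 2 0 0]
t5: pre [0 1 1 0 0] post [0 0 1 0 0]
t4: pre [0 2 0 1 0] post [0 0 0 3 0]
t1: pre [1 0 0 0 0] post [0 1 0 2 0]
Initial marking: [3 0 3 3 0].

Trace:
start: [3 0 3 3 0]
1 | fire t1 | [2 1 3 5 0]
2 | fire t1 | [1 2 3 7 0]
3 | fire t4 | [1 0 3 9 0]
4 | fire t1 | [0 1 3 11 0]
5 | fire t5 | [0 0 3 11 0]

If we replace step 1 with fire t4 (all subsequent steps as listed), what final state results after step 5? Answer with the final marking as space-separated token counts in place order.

(re-executing from step 1 with the substitution; state before step 1: [3 0 3 3 0])
1 | fire t4 | [3 0 3 3 0]
2 | fire t1 | [2 1 3 5 0]
3 | fire t4 | [2 1 3 5 0]
4 | fire t1 | [1 2 3 7 0]
5 | fire t5 | [1 1 3 7 0]

1 1 3 7 0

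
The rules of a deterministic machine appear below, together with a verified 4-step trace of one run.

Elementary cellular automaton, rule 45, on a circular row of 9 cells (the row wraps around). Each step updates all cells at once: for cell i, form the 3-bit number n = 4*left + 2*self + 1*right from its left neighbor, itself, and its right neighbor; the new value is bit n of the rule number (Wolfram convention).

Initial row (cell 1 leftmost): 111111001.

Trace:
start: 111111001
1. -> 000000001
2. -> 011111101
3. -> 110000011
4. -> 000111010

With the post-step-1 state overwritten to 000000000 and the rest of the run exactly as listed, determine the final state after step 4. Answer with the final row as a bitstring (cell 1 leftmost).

111111111

state after step 1 := 000000000
2. -> 111111111
3. -> 000000000
4. -> 111111111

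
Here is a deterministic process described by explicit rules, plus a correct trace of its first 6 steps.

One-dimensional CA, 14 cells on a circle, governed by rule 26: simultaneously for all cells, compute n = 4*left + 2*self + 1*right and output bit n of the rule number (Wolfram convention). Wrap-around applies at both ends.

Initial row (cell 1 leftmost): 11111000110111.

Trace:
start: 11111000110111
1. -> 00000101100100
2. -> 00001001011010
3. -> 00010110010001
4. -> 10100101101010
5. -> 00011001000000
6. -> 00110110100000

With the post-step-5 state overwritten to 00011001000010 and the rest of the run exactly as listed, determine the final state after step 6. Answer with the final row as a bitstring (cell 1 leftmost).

state after step 5 := 00011001000010
6. -> 00110110100101

00110110100101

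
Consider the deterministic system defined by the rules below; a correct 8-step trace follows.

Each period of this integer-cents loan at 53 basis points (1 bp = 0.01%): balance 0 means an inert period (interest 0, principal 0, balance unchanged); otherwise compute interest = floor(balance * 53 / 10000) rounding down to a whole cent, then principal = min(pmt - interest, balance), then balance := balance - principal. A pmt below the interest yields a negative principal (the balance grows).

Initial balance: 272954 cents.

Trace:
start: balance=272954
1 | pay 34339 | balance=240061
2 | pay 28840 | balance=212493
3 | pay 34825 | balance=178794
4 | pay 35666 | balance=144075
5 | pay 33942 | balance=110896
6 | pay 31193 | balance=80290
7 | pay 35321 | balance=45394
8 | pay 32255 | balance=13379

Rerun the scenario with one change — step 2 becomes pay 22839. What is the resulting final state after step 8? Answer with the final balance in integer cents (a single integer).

19575

(re-executing from step 2 with the substitution; state before step 2: balance=240061)
2 | pay 22839 | balance=218494
3 | pay 34825 | balance=184827
4 | pay 35666 | balance=150140
5 | pay 33942 | balance=116993
6 | pay 31193 | balance=86420
7 | pay 35321 | balance=51557
8 | pay 32255 | balance=19575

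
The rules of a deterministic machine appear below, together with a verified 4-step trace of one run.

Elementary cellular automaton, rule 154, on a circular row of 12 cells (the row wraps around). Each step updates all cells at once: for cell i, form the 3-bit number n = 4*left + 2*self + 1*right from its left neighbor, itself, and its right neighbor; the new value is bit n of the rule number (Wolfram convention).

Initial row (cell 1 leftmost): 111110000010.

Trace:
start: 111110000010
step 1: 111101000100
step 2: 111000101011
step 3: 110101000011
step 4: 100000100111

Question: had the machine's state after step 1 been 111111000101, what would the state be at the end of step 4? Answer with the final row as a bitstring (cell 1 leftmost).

state after step 1 := 111111000101
step 2: 111110101001
step 3: 111100000111
step 4: 111010001111

111010001111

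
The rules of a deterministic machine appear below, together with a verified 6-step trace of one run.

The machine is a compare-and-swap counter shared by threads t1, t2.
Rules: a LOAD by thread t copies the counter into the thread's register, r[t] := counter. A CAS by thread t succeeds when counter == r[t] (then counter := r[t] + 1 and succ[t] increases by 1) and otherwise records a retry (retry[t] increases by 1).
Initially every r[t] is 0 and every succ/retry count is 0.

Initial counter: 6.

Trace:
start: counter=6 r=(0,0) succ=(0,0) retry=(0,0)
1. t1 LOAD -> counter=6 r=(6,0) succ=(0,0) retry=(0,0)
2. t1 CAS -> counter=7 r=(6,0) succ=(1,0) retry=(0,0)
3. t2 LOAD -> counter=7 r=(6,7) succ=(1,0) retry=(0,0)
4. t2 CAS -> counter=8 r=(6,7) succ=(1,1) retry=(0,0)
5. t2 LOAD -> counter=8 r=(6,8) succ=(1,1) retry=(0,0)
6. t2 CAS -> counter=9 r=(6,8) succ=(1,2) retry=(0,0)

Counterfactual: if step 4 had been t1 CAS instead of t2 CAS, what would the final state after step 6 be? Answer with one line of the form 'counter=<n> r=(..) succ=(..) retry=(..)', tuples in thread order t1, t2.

(re-executing from step 4 with the substitution; state before step 4: counter=7 r=(6,7) succ=(1,0) retry=(0,0))
4. t1 CAS -> counter=7 r=(6,7) succ=(1,0) retry=(1,0)
5. t2 LOAD -> counter=7 r=(6,7) succ=(1,0) retry=(1,0)
6. t2 CAS -> counter=8 r=(6,7) succ=(1,1) retry=(1,0)

counter=8 r=(6,7) succ=(1,1) retry=(1,0)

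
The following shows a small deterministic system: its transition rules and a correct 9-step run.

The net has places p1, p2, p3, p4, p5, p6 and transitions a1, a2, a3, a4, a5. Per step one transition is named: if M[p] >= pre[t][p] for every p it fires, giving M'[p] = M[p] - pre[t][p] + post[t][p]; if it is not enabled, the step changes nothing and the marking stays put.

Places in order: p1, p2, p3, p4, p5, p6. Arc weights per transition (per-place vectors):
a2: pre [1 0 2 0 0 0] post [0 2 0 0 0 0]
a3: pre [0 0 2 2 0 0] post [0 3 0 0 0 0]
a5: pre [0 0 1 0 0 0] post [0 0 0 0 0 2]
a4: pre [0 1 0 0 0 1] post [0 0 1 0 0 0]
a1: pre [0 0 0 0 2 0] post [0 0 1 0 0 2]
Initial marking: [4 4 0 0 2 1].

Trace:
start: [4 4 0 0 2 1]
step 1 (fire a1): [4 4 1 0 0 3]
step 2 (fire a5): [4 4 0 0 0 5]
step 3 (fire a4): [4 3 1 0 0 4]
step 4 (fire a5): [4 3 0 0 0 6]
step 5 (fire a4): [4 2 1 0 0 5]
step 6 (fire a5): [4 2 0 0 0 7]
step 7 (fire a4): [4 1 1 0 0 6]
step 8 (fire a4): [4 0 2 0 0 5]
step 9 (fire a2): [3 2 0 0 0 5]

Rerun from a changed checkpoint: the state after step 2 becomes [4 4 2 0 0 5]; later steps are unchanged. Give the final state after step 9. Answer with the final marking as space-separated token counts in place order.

state after step 2 := [4 4 2 0 0 5]
step 3 (fire a4): [4 3 3 0 0 4]
step 4 (fire a5): [4 3 2 0 0 6]
step 5 (fire a4): [4 2 3 0 0 5]
step 6 (fire a5): [4 2 2 0 0 7]
step 7 (fire a4): [4 1 3 0 0 6]
step 8 (fire a4): [4 0 4 0 0 5]
step 9 (fire a2): [3 2 2 0 0 5]

3 2 2 0 0 5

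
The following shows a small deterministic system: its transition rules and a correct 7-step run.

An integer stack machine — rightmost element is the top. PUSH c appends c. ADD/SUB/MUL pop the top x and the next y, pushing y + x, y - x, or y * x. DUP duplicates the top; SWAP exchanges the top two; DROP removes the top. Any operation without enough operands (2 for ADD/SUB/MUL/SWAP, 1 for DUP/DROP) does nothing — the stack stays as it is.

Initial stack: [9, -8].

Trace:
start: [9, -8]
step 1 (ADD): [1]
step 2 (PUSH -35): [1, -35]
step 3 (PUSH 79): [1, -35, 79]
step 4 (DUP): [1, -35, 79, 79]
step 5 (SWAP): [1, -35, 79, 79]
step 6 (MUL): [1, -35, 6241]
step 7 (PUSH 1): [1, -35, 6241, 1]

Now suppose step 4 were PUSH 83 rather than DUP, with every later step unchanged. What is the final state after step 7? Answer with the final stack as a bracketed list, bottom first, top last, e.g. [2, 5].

[1, -35, 6557, 1]

(re-executing from step 4 with the substitution; state before step 4: [1, -35, 79])
step 4 (PUSH 83): [1, -35, 79, 83]
step 5 (SWAP): [1, -35, 83, 79]
step 6 (MUL): [1, -35, 6557]
step 7 (PUSH 1): [1, -35, 6557, 1]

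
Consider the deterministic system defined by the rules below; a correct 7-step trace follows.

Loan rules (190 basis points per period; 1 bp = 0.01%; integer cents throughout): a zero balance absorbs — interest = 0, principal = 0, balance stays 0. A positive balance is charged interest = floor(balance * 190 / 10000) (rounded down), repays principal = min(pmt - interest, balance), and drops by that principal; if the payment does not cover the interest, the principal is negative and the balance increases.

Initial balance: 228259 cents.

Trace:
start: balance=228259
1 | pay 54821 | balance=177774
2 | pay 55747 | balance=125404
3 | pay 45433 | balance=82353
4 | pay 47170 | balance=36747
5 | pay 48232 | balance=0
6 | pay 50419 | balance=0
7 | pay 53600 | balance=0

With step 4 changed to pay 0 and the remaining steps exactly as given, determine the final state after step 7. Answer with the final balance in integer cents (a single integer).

(re-executing from step 4 with the substitution; state before step 4: balance=82353)
4 | pay 0 | balance=83917
5 | pay 48232 | balance=37279
6 | pay 50419 | balance=0
7 | pay 53600 | balance=0

0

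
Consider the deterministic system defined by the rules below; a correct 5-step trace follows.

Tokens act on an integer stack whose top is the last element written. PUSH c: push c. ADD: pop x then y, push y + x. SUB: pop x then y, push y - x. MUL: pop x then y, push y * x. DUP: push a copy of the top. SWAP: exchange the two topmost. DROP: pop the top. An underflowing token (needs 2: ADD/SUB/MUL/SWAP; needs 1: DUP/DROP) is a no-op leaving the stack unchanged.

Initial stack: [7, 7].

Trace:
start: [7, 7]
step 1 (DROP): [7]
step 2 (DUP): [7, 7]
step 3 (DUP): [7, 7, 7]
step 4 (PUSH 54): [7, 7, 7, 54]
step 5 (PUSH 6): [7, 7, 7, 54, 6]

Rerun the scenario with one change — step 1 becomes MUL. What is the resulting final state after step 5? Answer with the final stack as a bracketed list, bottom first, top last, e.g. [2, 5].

(re-executing from step 1 with the substitution; state before step 1: [7, 7])
step 1 (MUL): [49]
step 2 (DUP): [49, 49]
step 3 (DUP): [49, 49, 49]
step 4 (PUSH 54): [49, 49, 49, 54]
step 5 (PUSH 6): [49, 49, 49, 54, 6]

[49, 49, 49, 54, 6]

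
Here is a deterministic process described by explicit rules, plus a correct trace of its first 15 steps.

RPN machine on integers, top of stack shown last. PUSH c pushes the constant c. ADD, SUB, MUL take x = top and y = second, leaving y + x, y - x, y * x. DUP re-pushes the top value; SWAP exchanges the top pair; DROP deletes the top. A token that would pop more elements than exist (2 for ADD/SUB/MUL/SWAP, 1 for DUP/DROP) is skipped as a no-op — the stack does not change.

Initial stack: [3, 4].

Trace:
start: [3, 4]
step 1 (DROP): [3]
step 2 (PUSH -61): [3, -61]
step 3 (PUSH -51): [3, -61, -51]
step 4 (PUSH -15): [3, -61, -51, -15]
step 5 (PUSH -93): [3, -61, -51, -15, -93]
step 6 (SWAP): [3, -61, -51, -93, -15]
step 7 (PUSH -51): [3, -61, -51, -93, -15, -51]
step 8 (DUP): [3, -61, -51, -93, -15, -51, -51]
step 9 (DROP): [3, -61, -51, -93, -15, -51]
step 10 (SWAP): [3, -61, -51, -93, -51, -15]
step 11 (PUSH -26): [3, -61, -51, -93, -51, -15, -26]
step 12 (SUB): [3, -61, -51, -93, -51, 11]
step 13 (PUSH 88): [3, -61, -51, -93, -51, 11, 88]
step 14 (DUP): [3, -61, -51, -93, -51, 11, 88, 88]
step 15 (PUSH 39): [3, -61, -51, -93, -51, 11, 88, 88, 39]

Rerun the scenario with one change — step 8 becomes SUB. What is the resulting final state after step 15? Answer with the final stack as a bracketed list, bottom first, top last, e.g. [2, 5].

(re-executing from step 8 with the substitution; state before step 8: [3, -61, -51, -93, -15, -51])
step 8 (SUB): [3, -61, -51, -93, 36]
step 9 (DROP): [3, -61, -51, -93]
step 10 (SWAP): [3, -61, -93, -51]
step 11 (PUSH -26): [3, -61, -93, -51, -26]
step 12 (SUB): [3, -61, -93, -25]
step 13 (PUSH 88): [3, -61, -93, -25, 88]
step 14 (DUP): [3, -61, -93, -25, 88, 88]
step 15 (PUSH 39): [3, -61, -93, -25, 88, 88, 39]

[3, -61, -93, -25, 88, 88, 39]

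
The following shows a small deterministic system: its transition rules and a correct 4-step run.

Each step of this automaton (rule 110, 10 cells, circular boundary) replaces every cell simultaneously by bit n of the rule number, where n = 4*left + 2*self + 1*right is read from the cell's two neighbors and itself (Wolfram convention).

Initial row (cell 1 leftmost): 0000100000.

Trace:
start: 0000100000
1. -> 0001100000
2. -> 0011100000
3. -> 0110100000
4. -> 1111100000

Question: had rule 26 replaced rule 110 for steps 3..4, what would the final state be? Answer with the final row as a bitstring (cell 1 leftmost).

(re-executing steps 3..4 under rule 26; state before step 3: 0011100000)
3. -> 0110010000
4. -> 1101101000

1101101000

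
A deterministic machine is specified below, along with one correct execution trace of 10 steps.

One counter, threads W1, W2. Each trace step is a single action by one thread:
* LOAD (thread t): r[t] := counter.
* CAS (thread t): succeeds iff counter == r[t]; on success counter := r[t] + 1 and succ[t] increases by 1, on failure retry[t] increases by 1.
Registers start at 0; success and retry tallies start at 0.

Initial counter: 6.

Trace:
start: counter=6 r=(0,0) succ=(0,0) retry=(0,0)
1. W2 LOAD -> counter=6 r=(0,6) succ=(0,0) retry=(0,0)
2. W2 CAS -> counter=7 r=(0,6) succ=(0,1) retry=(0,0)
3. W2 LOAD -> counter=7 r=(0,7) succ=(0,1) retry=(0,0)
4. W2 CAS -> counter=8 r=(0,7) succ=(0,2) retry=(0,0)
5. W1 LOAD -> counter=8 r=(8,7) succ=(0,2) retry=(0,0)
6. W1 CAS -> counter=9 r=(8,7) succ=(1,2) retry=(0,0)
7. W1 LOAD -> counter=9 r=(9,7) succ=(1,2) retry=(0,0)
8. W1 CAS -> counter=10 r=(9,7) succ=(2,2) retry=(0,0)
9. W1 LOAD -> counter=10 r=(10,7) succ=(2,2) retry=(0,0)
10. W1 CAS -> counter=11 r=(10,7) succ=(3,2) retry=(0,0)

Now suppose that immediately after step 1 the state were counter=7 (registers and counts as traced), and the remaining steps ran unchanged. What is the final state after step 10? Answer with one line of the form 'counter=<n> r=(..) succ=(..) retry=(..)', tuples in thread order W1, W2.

state after step 1 := counter=7 r=(0,6) succ=(0,0) retry=(0,0)
2. W2 CAS -> counter=7 r=(0,6) succ=(0,0) retry=(0,1)
3. W2 LOAD -> counter=7 r=(0,7) succ=(0,0) retry=(0,1)
4. W2 CAS -> counter=8 r=(0,7) succ=(0,1) retry=(0,1)
5. W1 LOAD -> counter=8 r=(8,7) succ=(0,1) retry=(0,1)
6. W1 CAS -> counter=9 r=(8,7) succ=(1,1) retry=(0,1)
7. W1 LOAD -> counter=9 r=(9,7) succ=(1,1) retry=(0,1)
8. W1 CAS -> counter=10 r=(9,7) succ=(2,1) retry=(0,1)
9. W1 LOAD -> counter=10 r=(10,7) succ=(2,1) retry=(0,1)
10. W1 CAS -> counter=11 r=(10,7) succ=(3,1) retry=(0,1)

counter=11 r=(10,7) succ=(3,1) retry=(0,1)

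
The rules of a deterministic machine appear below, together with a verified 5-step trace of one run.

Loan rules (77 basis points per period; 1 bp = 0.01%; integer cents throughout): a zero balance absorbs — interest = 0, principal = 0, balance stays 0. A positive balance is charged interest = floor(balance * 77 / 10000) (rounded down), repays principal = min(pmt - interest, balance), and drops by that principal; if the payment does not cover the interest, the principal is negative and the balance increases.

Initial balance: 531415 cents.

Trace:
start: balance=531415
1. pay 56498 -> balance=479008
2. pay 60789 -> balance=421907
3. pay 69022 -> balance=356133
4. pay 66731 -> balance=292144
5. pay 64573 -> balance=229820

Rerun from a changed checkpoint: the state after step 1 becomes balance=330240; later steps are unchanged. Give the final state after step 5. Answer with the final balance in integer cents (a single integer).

state after step 1 := balance=330240
2. pay 60789 -> balance=271993
3. pay 69022 -> balance=205065
4. pay 66731 -> balance=139913
5. pay 64573 -> balance=76417

76417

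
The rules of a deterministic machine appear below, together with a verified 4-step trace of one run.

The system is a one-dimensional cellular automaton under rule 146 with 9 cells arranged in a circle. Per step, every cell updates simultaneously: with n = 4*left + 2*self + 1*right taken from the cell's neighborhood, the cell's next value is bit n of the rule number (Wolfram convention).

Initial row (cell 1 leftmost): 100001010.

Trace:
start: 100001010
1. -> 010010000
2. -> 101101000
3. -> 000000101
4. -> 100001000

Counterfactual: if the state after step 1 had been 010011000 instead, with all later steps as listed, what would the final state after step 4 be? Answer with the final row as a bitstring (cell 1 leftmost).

state after step 1 := 010011000
2. -> 101100100
3. -> 000011011
4. -> 100100000

100100000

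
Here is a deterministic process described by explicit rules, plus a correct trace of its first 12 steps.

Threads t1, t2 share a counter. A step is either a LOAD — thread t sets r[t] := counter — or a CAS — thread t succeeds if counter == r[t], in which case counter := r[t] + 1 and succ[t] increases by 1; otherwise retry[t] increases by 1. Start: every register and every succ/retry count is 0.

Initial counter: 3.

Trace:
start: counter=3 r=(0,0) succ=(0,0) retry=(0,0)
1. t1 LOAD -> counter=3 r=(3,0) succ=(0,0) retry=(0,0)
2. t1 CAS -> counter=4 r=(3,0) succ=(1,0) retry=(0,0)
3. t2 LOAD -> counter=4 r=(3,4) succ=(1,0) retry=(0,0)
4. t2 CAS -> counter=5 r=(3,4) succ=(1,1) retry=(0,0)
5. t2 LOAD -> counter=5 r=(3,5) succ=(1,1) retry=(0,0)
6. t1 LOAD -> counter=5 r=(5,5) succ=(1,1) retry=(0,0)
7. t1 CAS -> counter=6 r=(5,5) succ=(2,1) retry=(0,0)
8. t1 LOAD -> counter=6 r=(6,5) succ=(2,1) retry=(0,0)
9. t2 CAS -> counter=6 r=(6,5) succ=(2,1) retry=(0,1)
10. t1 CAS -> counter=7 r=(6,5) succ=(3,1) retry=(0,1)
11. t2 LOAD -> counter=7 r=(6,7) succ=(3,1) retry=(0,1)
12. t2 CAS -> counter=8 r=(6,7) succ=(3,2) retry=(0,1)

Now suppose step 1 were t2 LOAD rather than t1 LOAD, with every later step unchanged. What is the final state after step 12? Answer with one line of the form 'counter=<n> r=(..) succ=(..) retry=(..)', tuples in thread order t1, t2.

counter=7 r=(5,6) succ=(2,2) retry=(1,1)

(re-executing from step 1 with the substitution; state before step 1: counter=3 r=(0,0) succ=(0,0) retry=(0,0))
1. t2 LOAD -> counter=3 r=(0,3) succ=(0,0) retry=(0,0)
2. t1 CAS -> counter=3 r=(0,3) succ=(0,0) retry=(1,0)
3. t2 LOAD -> counter=3 r=(0,3) succ=(0,0) retry=(1,0)
4. t2 CAS -> counter=4 r=(0,3) succ=(0,1) retry=(1,0)
5. t2 LOAD -> counter=4 r=(0,4) succ=(0,1) retry=(1,0)
6. t1 LOAD -> counter=4 r=(4,4) succ=(0,1) retry=(1,0)
7. t1 CAS -> counter=5 r=(4,4) succ=(1,1) retry=(1,0)
8. t1 LOAD -> counter=5 r=(5,4) succ=(1,1) retry=(1,0)
9. t2 CAS -> counter=5 r=(5,4) succ=(1,1) retry=(1,1)
10. t1 CAS -> counter=6 r=(5,4) succ=(2,1) retry=(1,1)
11. t2 LOAD -> counter=6 r=(5,6) succ=(2,1) retry=(1,1)
12. t2 CAS -> counter=7 r=(5,6) succ=(2,2) retry=(1,1)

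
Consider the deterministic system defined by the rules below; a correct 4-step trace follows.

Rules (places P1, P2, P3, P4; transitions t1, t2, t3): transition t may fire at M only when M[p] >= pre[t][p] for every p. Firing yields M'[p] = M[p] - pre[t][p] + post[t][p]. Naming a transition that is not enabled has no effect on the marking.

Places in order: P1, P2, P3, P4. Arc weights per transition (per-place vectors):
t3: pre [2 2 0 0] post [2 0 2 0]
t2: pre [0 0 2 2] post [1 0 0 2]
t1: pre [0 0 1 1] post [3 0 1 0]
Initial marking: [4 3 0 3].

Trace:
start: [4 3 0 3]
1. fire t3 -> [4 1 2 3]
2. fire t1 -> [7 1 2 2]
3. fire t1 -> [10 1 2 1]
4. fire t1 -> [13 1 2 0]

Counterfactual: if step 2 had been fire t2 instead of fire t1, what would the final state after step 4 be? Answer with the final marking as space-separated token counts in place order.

5 1 0 3

(re-executing from step 2 with the substitution; state before step 2: [4 1 2 3])
2. fire t2 -> [5 1 0 3]
3. fire t1 -> [5 1 0 3]
4. fire t1 -> [5 1 0 3]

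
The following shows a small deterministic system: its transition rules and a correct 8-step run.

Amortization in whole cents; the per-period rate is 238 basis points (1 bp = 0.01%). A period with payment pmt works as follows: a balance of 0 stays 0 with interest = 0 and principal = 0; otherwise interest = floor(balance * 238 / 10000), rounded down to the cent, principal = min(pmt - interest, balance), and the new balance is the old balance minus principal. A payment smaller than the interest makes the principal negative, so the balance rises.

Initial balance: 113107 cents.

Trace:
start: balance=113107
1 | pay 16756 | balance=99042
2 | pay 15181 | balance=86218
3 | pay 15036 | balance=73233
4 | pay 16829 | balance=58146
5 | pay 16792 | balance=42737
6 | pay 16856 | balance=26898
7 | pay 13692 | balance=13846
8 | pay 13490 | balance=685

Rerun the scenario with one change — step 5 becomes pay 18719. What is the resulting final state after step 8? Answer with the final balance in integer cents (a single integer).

0

(re-executing from step 5 with the substitution; state before step 5: balance=58146)
5 | pay 18719 | balance=40810
6 | pay 16856 | balance=24925
7 | pay 13692 | balance=11826
8 | pay 13490 | balance=0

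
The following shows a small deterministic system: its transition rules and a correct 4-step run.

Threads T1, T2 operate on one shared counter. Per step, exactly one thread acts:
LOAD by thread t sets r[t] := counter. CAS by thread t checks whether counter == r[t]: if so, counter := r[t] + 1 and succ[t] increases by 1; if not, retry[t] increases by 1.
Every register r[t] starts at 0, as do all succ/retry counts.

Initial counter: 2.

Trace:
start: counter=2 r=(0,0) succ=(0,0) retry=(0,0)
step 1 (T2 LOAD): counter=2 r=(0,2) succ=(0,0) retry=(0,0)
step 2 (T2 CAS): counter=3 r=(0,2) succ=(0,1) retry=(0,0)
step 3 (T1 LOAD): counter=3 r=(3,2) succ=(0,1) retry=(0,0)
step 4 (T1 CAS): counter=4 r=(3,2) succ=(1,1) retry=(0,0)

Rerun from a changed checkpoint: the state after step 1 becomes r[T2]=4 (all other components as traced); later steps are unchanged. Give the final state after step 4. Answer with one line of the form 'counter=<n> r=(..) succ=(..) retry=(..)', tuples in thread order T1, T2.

state after step 1 := counter=2 r=(0,4) succ=(0,0) retry=(0,0)
step 2 (T2 CAS): counter=2 r=(0,4) succ=(0,0) retry=(0,1)
step 3 (T1 LOAD): counter=2 r=(2,4) succ=(0,0) retry=(0,1)
step 4 (T1 CAS): counter=3 r=(2,4) succ=(1,0) retry=(0,1)

counter=3 r=(2,4) succ=(1,0) retry=(0,1)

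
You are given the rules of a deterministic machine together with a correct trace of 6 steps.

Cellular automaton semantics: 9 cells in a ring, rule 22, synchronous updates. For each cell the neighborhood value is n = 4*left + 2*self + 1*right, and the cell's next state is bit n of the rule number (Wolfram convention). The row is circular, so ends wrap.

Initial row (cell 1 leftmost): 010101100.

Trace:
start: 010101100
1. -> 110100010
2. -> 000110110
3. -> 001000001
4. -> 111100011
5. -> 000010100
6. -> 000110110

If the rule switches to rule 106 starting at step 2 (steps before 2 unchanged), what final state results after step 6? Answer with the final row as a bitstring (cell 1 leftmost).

(re-executing steps 2..6 under rule 106; state before step 2: 110100010)
2. -> 111000101
3. -> 001001011
4. -> 010010111
5. -> 100101101
6. -> 101011111

101011111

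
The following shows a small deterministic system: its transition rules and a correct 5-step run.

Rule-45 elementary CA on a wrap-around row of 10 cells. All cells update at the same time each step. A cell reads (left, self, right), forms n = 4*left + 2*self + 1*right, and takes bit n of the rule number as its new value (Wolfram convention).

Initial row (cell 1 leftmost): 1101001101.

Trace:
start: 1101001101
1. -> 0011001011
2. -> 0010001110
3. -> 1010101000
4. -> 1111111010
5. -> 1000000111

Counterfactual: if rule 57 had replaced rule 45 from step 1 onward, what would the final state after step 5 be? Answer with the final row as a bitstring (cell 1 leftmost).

0101010101

(re-executing steps 1..5 under rule 57; state before step 1: 1101001101)
1. -> 0010101011
2. -> 1001010110
3. -> 0100101101
4. -> 1010011010
5. -> 0101010101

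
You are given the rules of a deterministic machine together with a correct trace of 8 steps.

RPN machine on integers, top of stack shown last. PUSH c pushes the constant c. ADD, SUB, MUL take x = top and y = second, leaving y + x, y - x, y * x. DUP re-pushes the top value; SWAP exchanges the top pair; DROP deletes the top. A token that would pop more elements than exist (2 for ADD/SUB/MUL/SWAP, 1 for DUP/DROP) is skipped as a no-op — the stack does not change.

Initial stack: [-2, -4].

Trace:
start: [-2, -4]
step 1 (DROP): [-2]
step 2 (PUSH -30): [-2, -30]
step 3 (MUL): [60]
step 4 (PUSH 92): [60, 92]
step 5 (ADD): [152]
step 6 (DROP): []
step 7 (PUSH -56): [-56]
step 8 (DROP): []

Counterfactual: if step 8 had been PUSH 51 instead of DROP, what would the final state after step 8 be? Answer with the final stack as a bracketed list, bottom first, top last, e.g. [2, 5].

[-56, 51]

(re-executing from step 8 with the substitution; state before step 8: [-56])
step 8 (PUSH 51): [-56, 51]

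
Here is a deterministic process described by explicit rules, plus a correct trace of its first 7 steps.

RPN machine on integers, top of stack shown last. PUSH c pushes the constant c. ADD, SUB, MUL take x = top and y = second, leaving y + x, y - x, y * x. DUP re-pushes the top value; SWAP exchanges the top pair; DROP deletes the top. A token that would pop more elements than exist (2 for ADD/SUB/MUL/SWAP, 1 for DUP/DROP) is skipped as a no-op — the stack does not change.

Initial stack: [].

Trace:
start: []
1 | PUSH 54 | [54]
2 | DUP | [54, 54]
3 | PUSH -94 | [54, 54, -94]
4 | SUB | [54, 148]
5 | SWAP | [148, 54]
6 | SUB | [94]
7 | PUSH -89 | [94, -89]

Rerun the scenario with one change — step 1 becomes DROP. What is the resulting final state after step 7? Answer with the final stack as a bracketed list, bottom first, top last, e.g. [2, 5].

[-94, -89]

(re-executing from step 1 with the substitution; state before step 1: [])
1 | DROP | []
2 | DUP | []
3 | PUSH -94 | [-94]
4 | SUB | [-94]
5 | SWAP | [-94]
6 | SUB | [-94]
7 | PUSH -89 | [-94, -89]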